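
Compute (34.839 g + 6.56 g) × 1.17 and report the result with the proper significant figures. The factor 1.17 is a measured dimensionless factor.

34.839 g + 6.56 g = 41.399 g; the sum is limited to 2 decimal places (4 s.f.).
Carrying full precision, 41.399 × 1.17 = 48.43683 g; 1.17 has 3 s.f., so the result keeps min(4, 3) = 3 s.f.
Rounded to 3 significant figures: 48.4 g.

48.4 g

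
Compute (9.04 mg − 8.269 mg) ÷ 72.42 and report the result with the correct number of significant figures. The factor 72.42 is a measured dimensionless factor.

0.011 mg

9.04 mg − 8.269 mg = 0.771 mg; the difference is limited to 2 decimal places (2 s.f.).
Carrying full precision, 0.771 ÷ 72.42 = 0.0106462303231… mg; 72.42 has 4 s.f., so the result keeps min(2, 4) = 2 s.f.
Rounded to 2 significant figures: 0.011 mg.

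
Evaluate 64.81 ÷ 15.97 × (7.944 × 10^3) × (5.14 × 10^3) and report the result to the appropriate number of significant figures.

1.66 × 10^8

64.81 ÷ 15.97 × (7.944 × 10^3) × (5.14 × 10^3) = 165706467.727…
Multiplication/division keeps the fewest significant figures: 64.81 → 4 s.f., 15.97 → 4 s.f., 7.944 × 10^3 → 4 s.f., 5.14 × 10^3 → 3 s.f.; limit is 3.
Rounded to 3 significant figures: 1.66 × 10^8.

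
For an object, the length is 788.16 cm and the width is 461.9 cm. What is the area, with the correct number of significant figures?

3.641 × 10^5 cm²

area = 788.16 cm × 461.9 cm = 364051.104 cm².
788.16 has 5 significant figures; 461.9 has 4.
Division/multiplication keeps the fewest: 4 significant figures.
Rounded: 3.641 × 10^5 cm².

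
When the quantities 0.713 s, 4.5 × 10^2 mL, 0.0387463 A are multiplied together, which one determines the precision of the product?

0.713 s → 3 s.f.; 4.5 × 10^2 mL → 2 s.f.; 0.0387463 A → 6 s.f.
The fewest is 2 significant figures, from 4.5 × 10^2 mL.

4.5 × 10^2 mL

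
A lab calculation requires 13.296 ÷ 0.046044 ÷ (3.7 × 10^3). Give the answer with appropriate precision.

0.078

13.296 ÷ 0.046044 ÷ (3.7 × 10^3) = 0.0780452070522…
Multiplication/division keeps the fewest significant figures: 13.296 → 5 s.f., 0.046044 → 5 s.f., 3.7 × 10^3 → 2 s.f.; limit is 2.
Rounded to 2 significant figures: 0.078.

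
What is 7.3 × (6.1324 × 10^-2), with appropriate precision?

7.3 × (6.1324 × 10^-2) = 0.4476652
Multiplication/division keeps the fewest significant figures: 7.3 → 2 s.f., 6.1324 × 10^-2 → 5 s.f.; limit is 2.
Rounded to 2 significant figures: 0.45.

0.45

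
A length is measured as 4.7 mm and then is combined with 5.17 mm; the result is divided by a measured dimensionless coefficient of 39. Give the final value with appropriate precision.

4.7 mm + 5.17 mm = 9.87 mm; the sum is limited to 1 decimal place (2 s.f.).
Carrying full precision, 9.87 ÷ 39 = 0.253076923077… mm; 39 has 2 s.f., so the result keeps min(2, 2) = 2 s.f.
Rounded to 2 significant figures: 2.5 × 10^-1 mm.

2.5 × 10^-1 mm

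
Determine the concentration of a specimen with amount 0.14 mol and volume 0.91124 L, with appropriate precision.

concentration = 0.14 mol ÷ 0.91124 L = 0.153636802599… mol/L.
0.14 has 2 significant figures; 0.91124 has 5.
Division/multiplication keeps the fewest: 2 significant figures.
Rounded: 1.5 × 10⁻¹ mol/L.

1.5 × 10⁻¹ mol/L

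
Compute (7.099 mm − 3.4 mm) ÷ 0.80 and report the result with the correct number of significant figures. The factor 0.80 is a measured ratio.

4.6 mm

7.099 mm − 3.4 mm = 3.699 mm; the difference is limited to 1 decimal place (2 s.f.).
Carrying full precision, 3.699 ÷ 0.80 = 4.62375 mm; 0.80 has 2 s.f., so the result keeps min(2, 2) = 2 s.f.
Rounded to 2 significant figures: 4.6 mm.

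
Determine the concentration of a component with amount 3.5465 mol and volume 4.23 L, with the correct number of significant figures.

concentration = 3.5465 mol ÷ 4.23 L = 0.83841607565… mol/L.
3.5465 has 5 significant figures; 4.23 has 3.
Division/multiplication keeps the fewest: 3 significant figures.
Rounded: 0.838 mol/L.

0.838 mol/L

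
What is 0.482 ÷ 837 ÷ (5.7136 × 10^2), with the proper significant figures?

1.01 × 10^-6

0.482 ÷ 837 ÷ (5.7136 × 10^2) = 0.00000100788677676…
Multiplication/division keeps the fewest significant figures: 0.482 → 3 s.f., 837 → 3 s.f., 5.7136 × 10^2 → 5 s.f.; limit is 3.
Rounded to 3 significant figures: 1.01 × 10^-6.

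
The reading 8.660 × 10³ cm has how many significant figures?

4

8.660 × 10³: in scientific notation every digit of the coefficient is significant.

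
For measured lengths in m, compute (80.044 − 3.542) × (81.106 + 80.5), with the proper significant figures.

80.044 − 3.542 = 76.502, limited to 3 d.p. → 5 s.f.; 81.106 + 80.5 = 161.606, limited to 1 d.p. → 4 s.f.
Carrying full precision, 76.502 × 161.606 = 12363.182212; keep min(5, 4) = 4 s.f.
Rounded to 4 significant figures: 1.236 × 10^4 m².

1.236 × 10^4 m²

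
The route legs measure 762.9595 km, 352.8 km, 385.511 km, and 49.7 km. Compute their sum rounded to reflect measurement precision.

762.9595 km + 352.8 km + 385.511 km + 49.7 km = 1550.9705 km.
Addition/subtraction keeps the fewest decimal places: 762.9595 → 4 decimal places, 352.8 → 1 decimal place, 385.511 → 3 decimal places, 49.7 → 1 decimal place; limit is 1.
Rounded to 1 decimal place: 1551.0 km.

1551.0 km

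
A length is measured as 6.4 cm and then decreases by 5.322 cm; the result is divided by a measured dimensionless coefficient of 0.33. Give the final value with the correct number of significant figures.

3.3 cm

6.4 cm − 5.322 cm = 1.078 cm; the difference is limited to 1 decimal place (2 s.f.).
Carrying full precision, 1.078 ÷ 0.33 = 3.26666666667… cm; 0.33 has 2 s.f., so the result keeps min(2, 2) = 2 s.f.
Rounded to 2 significant figures: 3.3 cm.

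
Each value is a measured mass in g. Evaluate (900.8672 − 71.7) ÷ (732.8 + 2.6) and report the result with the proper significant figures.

1.128

900.8672 − 71.7 = 829.1672, limited to 1 d.p. → 4 s.f.; 732.8 + 2.6 = 735.4, limited to 1 d.p. → 4 s.f.
Carrying full precision, 829.1672 ÷ 735.4 = 1.12750503128…; keep min(4, 4) = 4 s.f.
Rounded to 4 significant figures: 1.128.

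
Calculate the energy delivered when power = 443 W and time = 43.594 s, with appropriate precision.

1.93 × 10⁴ J

energy delivered = 443 W × 43.594 s = 19312.142 J.
443 has 3 significant figures; 43.594 has 5.
Division/multiplication keeps the fewest: 3 significant figures.
Rounded: 1.93 × 10⁴ J.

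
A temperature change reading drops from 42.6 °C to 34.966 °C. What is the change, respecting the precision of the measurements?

42.6 °C − 34.966 °C = 7.634 °C.
Addition/subtraction keeps the fewest decimal places: 42.6 → 1 decimal place, 34.966 → 3 decimal places; limit is 1.
Rounded to 1 decimal place: 7.6 °C.

7.6 °C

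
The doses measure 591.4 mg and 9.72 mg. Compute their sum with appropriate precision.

591.4 mg + 9.72 mg = 601.12 mg.
Addition/subtraction keeps the fewest decimal places: 591.4 → 1 decimal place, 9.72 → 2 decimal places; limit is 1.
Rounded to 1 decimal place: 601.1 mg.

601.1 mg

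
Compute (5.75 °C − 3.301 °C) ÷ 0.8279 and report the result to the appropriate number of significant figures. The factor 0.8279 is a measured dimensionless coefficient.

2.96 °C

5.75 °C − 3.301 °C = 2.449 °C; the difference is limited to 2 decimal places (3 s.f.).
Carrying full precision, 2.449 ÷ 0.8279 = 2.95808672545… °C; 0.8279 has 4 s.f., so the result keeps min(3, 4) = 3 s.f.
Rounded to 3 significant figures: 2.96 °C.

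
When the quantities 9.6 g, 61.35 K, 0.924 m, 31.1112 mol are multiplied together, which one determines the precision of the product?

9.6 g

9.6 g → 2 s.f.; 61.35 K → 4 s.f.; 0.924 m → 3 s.f.; 31.1112 mol → 6 s.f.
The fewest is 2 significant figures, from 9.6 g.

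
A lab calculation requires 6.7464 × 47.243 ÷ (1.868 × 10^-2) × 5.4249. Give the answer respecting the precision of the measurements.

6.7464 × 47.243 ÷ (1.868 × 10^-2) × 5.4249 = 92560.2290387…
Multiplication/division keeps the fewest significant figures: 6.7464 → 5 s.f., 47.243 → 5 s.f., 1.868 × 10^-2 → 4 s.f., 5.4249 → 5 s.f.; limit is 4.
Rounded to 4 significant figures: 9.256 × 10^4.

9.256 × 10^4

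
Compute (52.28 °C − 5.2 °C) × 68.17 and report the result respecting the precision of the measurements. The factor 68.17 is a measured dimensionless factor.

3.21 × 10³ °C

52.28 °C − 5.2 °C = 47.08 °C; the difference is limited to 1 decimal place (3 s.f.).
Carrying full precision, 47.08 × 68.17 = 3209.4436 °C; 68.17 has 4 s.f., so the result keeps min(3, 4) = 3 s.f.
Rounded to 3 significant figures: 3.21 × 10³ °C.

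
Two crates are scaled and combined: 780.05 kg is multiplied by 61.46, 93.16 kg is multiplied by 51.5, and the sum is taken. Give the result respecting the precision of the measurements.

780.05 × 61.46 = 47941.873 → 4.794 × 10⁴ kg (4 s.f., last digit at the 10^1 place).
93.16 × 51.5 = 4797.74 → 4.80 × 10³ kg (3 s.f., last digit at the 10^1 place).
Sum: 52739.613 kg; keep the coarser place, 10^1.
Result: 5.274 × 10⁴ kg.

5.274 × 10⁴ kg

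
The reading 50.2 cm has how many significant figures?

50.2: zeros between nonzero digits are significant.

3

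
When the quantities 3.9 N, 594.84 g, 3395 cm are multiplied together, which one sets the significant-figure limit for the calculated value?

3.9 N → 2 s.f.; 594.84 g → 5 s.f.; 3395 cm → 4 s.f.
The fewest is 2 significant figures, from 3.9 N.

3.9 N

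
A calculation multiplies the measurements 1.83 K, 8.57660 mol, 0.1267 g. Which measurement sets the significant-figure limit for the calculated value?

1.83 K → 3 s.f.; 8.57660 mol → 6 s.f.; 0.1267 g → 4 s.f.
The fewest is 3 significant figures, from 1.83 K.

1.83 K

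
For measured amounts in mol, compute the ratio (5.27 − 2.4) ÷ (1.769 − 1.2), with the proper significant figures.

5.27 − 2.4 = 2.87, limited to 1 d.p. → 2 s.f.; 1.769 − 1.2 = 0.569, limited to 1 d.p. → 1 s.f.
Carrying full precision, 2.87 ÷ 0.569 = 5.04393673111…; keep min(2, 1) = 1 s.f.
Rounded to 1 significant figure: 5.

5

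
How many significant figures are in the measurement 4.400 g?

4.400: trailing zeros after a decimal point are significant.

4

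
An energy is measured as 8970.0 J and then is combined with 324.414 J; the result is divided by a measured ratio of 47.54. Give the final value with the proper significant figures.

8970.0 J + 324.414 J = 9294.414 J; the sum is limited to 1 decimal place (5 s.f.).
Carrying full precision, 9294.414 ÷ 47.54 = 195.507236012… J; 47.54 has 4 s.f., so the result keeps min(5, 4) = 4 s.f.
Rounded to 4 significant figures: 195.5 J.

195.5 J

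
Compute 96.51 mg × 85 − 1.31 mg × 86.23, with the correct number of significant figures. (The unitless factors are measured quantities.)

96.51 × 85 = 8203.35 → 8.2 × 10^3 mg (2 s.f., last digit at the 10^2 place).
1.31 × 86.23 = 112.9613 → 1.13 × 10^2 mg (3 s.f., last digit at the 10^0 place).
Difference: 8090.3887 mg; keep the coarser place, 10^2.
Result: 8.1 × 10^3 mg.

8.1 × 10^3 mg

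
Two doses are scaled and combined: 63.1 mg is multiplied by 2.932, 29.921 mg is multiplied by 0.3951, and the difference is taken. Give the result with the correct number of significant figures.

63.1 × 2.932 = 185.0092 → 185 mg (3 s.f., last digit at the 10^0 place).
29.921 × 0.3951 = 11.8217871 → 11.82 mg (4 s.f., last digit at the 10^-2 place).
Difference: 173.1874129 mg; keep the coarser place, 10^0.
Result: 173 mg.

173 mg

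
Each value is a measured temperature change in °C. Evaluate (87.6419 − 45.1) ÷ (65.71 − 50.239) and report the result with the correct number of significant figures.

87.6419 − 45.1 = 42.5419, limited to 1 d.p. → 3 s.f.; 65.71 − 50.239 = 15.471, limited to 2 d.p. → 4 s.f.
Carrying full precision, 42.5419 ÷ 15.471 = 2.74978346584…; keep min(3, 4) = 3 s.f.
Rounded to 3 significant figures: 2.75.

2.75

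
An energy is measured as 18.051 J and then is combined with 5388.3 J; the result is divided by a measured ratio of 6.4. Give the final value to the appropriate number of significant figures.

8.4 × 10^2 J

18.051 J + 5388.3 J = 5406.351 J; the sum is limited to 1 decimal place (5 s.f.).
Carrying full precision, 5406.351 ÷ 6.4 = 844.74234375 J; 6.4 has 2 s.f., so the result keeps min(5, 2) = 2 s.f.
Rounded to 2 significant figures: 8.4 × 10^2 J.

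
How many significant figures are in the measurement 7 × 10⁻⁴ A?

1

7 × 10⁻⁴: in scientific notation every digit of the coefficient is significant.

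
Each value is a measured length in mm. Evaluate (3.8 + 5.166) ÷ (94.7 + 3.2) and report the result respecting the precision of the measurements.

3.8 + 5.166 = 8.966, limited to 1 d.p. → 2 s.f.; 94.7 + 3.2 = 97.9, limited to 1 d.p. → 3 s.f.
Carrying full precision, 8.966 ÷ 97.9 = 0.0915832482125…; keep min(2, 3) = 2 s.f.
Rounded to 2 significant figures: 0.092.

0.092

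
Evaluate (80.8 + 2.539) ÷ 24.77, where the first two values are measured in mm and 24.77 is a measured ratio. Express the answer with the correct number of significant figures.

3.36 mm

80.8 mm + 2.539 mm = 83.339 mm; the sum is limited to 1 decimal place (3 s.f.).
Carrying full precision, 83.339 ÷ 24.77 = 3.36451352442… mm; 24.77 has 4 s.f., so the result keeps min(3, 4) = 3 s.f.
Rounded to 3 significant figures: 3.36 mm.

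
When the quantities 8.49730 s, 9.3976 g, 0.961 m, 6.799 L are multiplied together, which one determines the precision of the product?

8.49730 s → 6 s.f.; 9.3976 g → 5 s.f.; 0.961 m → 3 s.f.; 6.799 L → 4 s.f.
The fewest is 3 significant figures, from 0.961 m.

0.961 m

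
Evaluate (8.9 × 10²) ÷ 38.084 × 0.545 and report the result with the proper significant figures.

13

(8.9 × 10²) ÷ 38.084 × 0.545 = 12.7363197143…
Multiplication/division keeps the fewest significant figures: 8.9 × 10² → 2 s.f., 38.084 → 5 s.f., 0.545 → 3 s.f.; limit is 2.
Rounded to 2 significant figures: 13.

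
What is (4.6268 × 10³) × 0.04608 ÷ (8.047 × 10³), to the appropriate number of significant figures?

0.02649

(4.6268 × 10³) × 0.04608 ÷ (8.047 × 10³) = 0.0264947115695…
Multiplication/division keeps the fewest significant figures: 4.6268 × 10³ → 5 s.f., 0.04608 → 4 s.f., 8.047 × 10³ → 4 s.f.; limit is 4.
Rounded to 4 significant figures: 0.02649.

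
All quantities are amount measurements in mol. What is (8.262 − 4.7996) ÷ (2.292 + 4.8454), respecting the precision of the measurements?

0.4851

8.262 − 4.7996 = 3.4624, limited to 3 d.p. → 4 s.f.; 2.292 + 4.8454 = 7.1374, limited to 3 d.p. → 4 s.f.
Carrying full precision, 3.4624 ÷ 7.1374 = 0.485106621459…; keep min(4, 4) = 4 s.f.
Rounded to 4 significant figures: 0.4851.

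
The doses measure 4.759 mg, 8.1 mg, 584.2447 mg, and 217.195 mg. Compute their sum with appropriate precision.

4.759 mg + 8.1 mg + 584.2447 mg + 217.195 mg = 814.2987 mg.
Addition/subtraction keeps the fewest decimal places: 4.759 → 3 decimal places, 8.1 → 1 decimal place, 584.2447 → 4 decimal places, 217.195 → 3 decimal places; limit is 1.
Rounded to 1 decimal place: 814.3 mg.

814.3 mg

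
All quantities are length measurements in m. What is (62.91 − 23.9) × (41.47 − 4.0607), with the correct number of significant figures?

62.91 − 23.9 = 39.01, limited to 1 d.p. → 3 s.f.; 41.47 − 4.0607 = 37.4093, limited to 2 d.p. → 4 s.f.
Carrying full precision, 39.01 × 37.4093 = 1459.336793; keep min(3, 4) = 3 s.f.
Rounded to 3 significant figures: 1.46 × 10^3 m².

1.46 × 10^3 m²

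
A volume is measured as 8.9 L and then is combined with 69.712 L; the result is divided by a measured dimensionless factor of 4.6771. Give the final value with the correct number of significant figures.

16.8 L

8.9 L + 69.712 L = 78.612 L; the sum is limited to 1 decimal place (3 s.f.).
Carrying full precision, 78.612 ÷ 4.6771 = 16.8078510188… L; 4.6771 has 5 s.f., so the result keeps min(3, 5) = 3 s.f.
Rounded to 3 significant figures: 16.8 L.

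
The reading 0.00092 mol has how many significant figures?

2

0.00092: leading zeros are not significant.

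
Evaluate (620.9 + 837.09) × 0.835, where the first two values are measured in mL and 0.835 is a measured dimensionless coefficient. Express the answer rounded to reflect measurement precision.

1.22 × 10^3 mL

620.9 mL + 837.09 mL = 1457.99 mL; the sum is limited to 1 decimal place (5 s.f.).
Carrying full precision, 1457.99 × 0.835 = 1217.42165 mL; 0.835 has 3 s.f., so the result keeps min(5, 3) = 3 s.f.
Rounded to 3 significant figures: 1.22 × 10^3 mL.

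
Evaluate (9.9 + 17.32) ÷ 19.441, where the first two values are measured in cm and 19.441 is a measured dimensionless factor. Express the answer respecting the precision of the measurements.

1.40 cm

9.9 cm + 17.32 cm = 27.22 cm; the sum is limited to 1 decimal place (3 s.f.).
Carrying full precision, 27.22 ÷ 19.441 = 1.40013373798… cm; 19.441 has 5 s.f., so the result keeps min(3, 5) = 3 s.f.
Rounded to 3 significant figures: 1.40 cm.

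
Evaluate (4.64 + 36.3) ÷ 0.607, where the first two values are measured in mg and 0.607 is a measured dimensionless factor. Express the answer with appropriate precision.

67.4 mg

4.64 mg + 36.3 mg = 40.94 mg; the sum is limited to 1 decimal place (3 s.f.).
Carrying full precision, 40.94 ÷ 0.607 = 67.4464579901… mg; 0.607 has 3 s.f., so the result keeps min(3, 3) = 3 s.f.
Rounded to 3 significant figures: 67.4 mg.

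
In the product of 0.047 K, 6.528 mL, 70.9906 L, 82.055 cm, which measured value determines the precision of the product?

0.047 K

0.047 K → 2 s.f.; 6.528 mL → 4 s.f.; 70.9906 L → 6 s.f.; 82.055 cm → 5 s.f.
The fewest is 2 significant figures, from 0.047 K.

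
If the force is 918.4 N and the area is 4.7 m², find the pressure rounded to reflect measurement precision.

pressure = 918.4 N ÷ 4.7 m² = 195.404255319… Pa.
918.4 has 4 significant figures; 4.7 has 2.
Division/multiplication keeps the fewest: 2 significant figures.
Rounded: 2.0 × 10² Pa.

2.0 × 10² Pa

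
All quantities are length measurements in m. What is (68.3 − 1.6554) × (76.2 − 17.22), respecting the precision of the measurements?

3.93 × 10³ m²

68.3 − 1.6554 = 66.6446, limited to 1 d.p. → 3 s.f.; 76.2 − 17.22 = 58.98, limited to 1 d.p. → 3 s.f.
Carrying full precision, 66.6446 × 58.98 = 3930.698508; keep min(3, 3) = 3 s.f.
Rounded to 3 significant figures: 3.93 × 10³ m².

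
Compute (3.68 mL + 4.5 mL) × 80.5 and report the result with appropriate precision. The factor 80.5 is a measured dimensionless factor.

6.6 × 10² mL

3.68 mL + 4.5 mL = 8.18 mL; the sum is limited to 1 decimal place (2 s.f.).
Carrying full precision, 8.18 × 80.5 = 658.49 mL; 80.5 has 3 s.f., so the result keeps min(2, 3) = 2 s.f.
Rounded to 2 significant figures: 6.6 × 10² mL.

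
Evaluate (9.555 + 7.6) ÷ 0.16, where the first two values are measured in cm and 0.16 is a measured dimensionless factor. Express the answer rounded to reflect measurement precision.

1.1 × 10² cm

9.555 cm + 7.6 cm = 17.155 cm; the sum is limited to 1 decimal place (3 s.f.).
Carrying full precision, 17.155 ÷ 0.16 = 107.21875 cm; 0.16 has 2 s.f., so the result keeps min(3, 2) = 2 s.f.
Rounded to 2 significant figures: 1.1 × 10² cm.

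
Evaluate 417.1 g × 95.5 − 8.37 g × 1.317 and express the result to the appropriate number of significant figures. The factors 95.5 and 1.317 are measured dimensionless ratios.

3.98 × 10⁴ g

417.1 × 95.5 = 39833.05 → 3.98 × 10⁴ g (3 s.f., last digit at the 10^2 place).
8.37 × 1.317 = 11.02329 → 11.0 g (3 s.f., last digit at the 10^-1 place).
Difference: 39822.02671 g; keep the coarser place, 10^2.
Result: 3.98 × 10⁴ g.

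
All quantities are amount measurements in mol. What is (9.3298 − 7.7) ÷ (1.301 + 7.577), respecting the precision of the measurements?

9.3298 − 7.7 = 1.6298, limited to 1 d.p. → 2 s.f.; 1.301 + 7.577 = 8.878, limited to 3 d.p. → 4 s.f.
Carrying full precision, 1.6298 ÷ 8.878 = 0.183577382293…; keep min(2, 4) = 2 s.f.
Rounded to 2 significant figures: 0.18.

0.18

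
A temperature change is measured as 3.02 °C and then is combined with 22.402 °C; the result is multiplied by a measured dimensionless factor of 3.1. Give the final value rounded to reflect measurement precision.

3.02 °C + 22.402 °C = 25.422 °C; the sum is limited to 2 decimal places (4 s.f.).
Carrying full precision, 25.422 × 3.1 = 78.8082 °C; 3.1 has 2 s.f., so the result keeps min(4, 2) = 2 s.f.
Rounded to 2 significant figures: 79 °C.

79 °C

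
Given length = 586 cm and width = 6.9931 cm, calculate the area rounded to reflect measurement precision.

4.10 × 10^3 cm²

area = 586 cm × 6.9931 cm = 4097.9566 cm².
586 has 3 significant figures; 6.9931 has 5.
Division/multiplication keeps the fewest: 3 significant figures.
Rounded: 4.10 × 10^3 cm².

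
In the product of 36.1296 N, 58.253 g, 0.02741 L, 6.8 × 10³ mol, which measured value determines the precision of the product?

6.8 × 10³ mol

36.1296 N → 6 s.f.; 58.253 g → 5 s.f.; 0.02741 L → 4 s.f.; 6.8 × 10³ mol → 2 s.f.
The fewest is 2 significant figures, from 6.8 × 10³ mol.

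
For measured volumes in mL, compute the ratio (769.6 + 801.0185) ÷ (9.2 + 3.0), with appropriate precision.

769.6 + 801.0185 = 1570.6185, limited to 1 d.p. → 5 s.f.; 9.2 + 3.0 = 12.2, limited to 1 d.p. → 3 s.f.
Carrying full precision, 1570.6185 ÷ 12.2 = 128.739221311…; keep min(5, 3) = 3 s.f.
Rounded to 3 significant figures: 129.

129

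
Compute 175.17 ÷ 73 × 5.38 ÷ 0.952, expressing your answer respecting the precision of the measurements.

14

175.17 ÷ 73 × 5.38 ÷ 0.952 = 13.5607027743…
Multiplication/division keeps the fewest significant figures: 175.17 → 5 s.f., 73 → 2 s.f., 5.38 → 3 s.f., 0.952 → 3 s.f.; limit is 2.
Rounded to 2 significant figures: 14.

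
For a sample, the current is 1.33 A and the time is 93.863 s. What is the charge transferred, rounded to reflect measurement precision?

charge transferred = 1.33 A × 93.863 s = 124.83779 C.
1.33 has 3 significant figures; 93.863 has 5.
Division/multiplication keeps the fewest: 3 significant figures.
Rounded: 125 C.

125 C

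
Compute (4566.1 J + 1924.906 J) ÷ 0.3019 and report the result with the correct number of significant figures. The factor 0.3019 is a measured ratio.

4566.1 J + 1924.906 J = 6491.006 J; the sum is limited to 1 decimal place (5 s.f.).
Carrying full precision, 6491.006 ÷ 0.3019 = 21500.5167274… J; 0.3019 has 4 s.f., so the result keeps min(5, 4) = 4 s.f.
Rounded to 4 significant figures: 2.150 × 10⁴ J.

2.150 × 10⁴ J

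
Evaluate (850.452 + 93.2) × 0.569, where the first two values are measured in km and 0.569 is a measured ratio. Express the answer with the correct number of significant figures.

537 km

850.452 km + 93.2 km = 943.652 km; the sum is limited to 1 decimal place (4 s.f.).
Carrying full precision, 943.652 × 0.569 = 536.937988 km; 0.569 has 3 s.f., so the result keeps min(4, 3) = 3 s.f.
Rounded to 3 significant figures: 537 km.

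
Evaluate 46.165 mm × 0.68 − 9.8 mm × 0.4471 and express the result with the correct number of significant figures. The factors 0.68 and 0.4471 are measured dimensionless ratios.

46.165 × 0.68 = 31.3922 → 31 mm (2 s.f., last digit at the 10^0 place).
9.8 × 0.4471 = 4.38158 → 4.4 mm (2 s.f., last digit at the 10^-1 place).
Difference: 27.01062 mm; keep the coarser place, 10^0.
Result: 27 mm.

27 mm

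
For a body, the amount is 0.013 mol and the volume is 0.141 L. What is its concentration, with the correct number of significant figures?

concentration = 0.013 mol ÷ 0.141 L = 0.0921985815603… mol/L.
0.013 has 2 significant figures; 0.141 has 3.
Division/multiplication keeps the fewest: 2 significant figures.
Rounded: 0.092 mol/L.

0.092 mol/L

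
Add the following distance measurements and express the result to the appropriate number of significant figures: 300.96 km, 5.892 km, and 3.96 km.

310.81 km

300.96 km + 5.892 km + 3.96 km = 310.812 km.
Addition/subtraction keeps the fewest decimal places: 300.96 → 2 decimal places, 5.892 → 3 decimal places, 3.96 → 2 decimal places; limit is 2.
Rounded to 2 decimal places: 310.81 km.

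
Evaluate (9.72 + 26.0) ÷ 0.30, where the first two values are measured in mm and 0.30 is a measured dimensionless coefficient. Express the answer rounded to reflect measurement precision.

1.2 × 10² mm

9.72 mm + 26.0 mm = 35.72 mm; the sum is limited to 1 decimal place (3 s.f.).
Carrying full precision, 35.72 ÷ 0.30 = 119.066666667… mm; 0.30 has 2 s.f., so the result keeps min(3, 2) = 2 s.f.
Rounded to 2 significant figures: 1.2 × 10² mm.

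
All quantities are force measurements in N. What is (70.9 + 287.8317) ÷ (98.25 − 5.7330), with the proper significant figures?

3.877

70.9 + 287.8317 = 358.7317, limited to 1 d.p. → 4 s.f.; 98.25 − 5.7330 = 92.5170, limited to 2 d.p. → 4 s.f.
Carrying full precision, 358.7317 ÷ 92.5170 = 3.87746792481…; keep min(4, 4) = 4 s.f.
Rounded to 4 significant figures: 3.877.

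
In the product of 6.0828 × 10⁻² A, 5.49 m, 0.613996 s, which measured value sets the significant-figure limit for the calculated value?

6.0828 × 10⁻² A → 5 s.f.; 5.49 m → 3 s.f.; 0.613996 s → 6 s.f.
The fewest is 3 significant figures, from 5.49 m.

5.49 m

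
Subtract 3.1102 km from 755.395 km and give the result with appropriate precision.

755.395 km − 3.1102 km = 752.2848 km.
Addition/subtraction keeps the fewest decimal places: 755.395 → 3 decimal places, 3.1102 → 4 decimal places; limit is 3.
Rounded to 3 decimal places: 752.285 km.

752.285 km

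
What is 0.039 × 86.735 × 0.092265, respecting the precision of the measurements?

3.1 × 10^-1

0.039 × 86.735 × 0.092265 = 0.312101586225
Multiplication/division keeps the fewest significant figures: 0.039 → 2 s.f., 86.735 → 5 s.f., 0.092265 → 5 s.f.; limit is 2.
Rounded to 2 significant figures: 3.1 × 10^-1.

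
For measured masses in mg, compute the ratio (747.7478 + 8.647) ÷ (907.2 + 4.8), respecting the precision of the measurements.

0.8294

747.7478 + 8.647 = 756.3948, limited to 3 d.p. → 6 s.f.; 907.2 + 4.8 = 912.0, limited to 1 d.p. → 4 s.f.
Carrying full precision, 756.3948 ÷ 912.0 = 0.829380263158…; keep min(6, 4) = 4 s.f.
Rounded to 4 significant figures: 0.8294.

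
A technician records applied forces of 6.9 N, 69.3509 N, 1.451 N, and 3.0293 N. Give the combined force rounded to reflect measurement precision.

6.9 N + 69.3509 N + 1.451 N + 3.0293 N = 80.7312 N.
Addition/subtraction keeps the fewest decimal places: 6.9 → 1 decimal place, 69.3509 → 4 decimal places, 1.451 → 3 decimal places, 3.0293 → 4 decimal places; limit is 1.
Rounded to 1 decimal place: 80.7 N.

80.7 N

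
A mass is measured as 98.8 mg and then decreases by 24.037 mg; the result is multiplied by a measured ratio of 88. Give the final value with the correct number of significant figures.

6.6 × 10³ mg

98.8 mg − 24.037 mg = 74.763 mg; the difference is limited to 1 decimal place (3 s.f.).
Carrying full precision, 74.763 × 88 = 6579.144 mg; 88 has 2 s.f., so the result keeps min(3, 2) = 2 s.f.
Rounded to 2 significant figures: 6.6 × 10³ mg.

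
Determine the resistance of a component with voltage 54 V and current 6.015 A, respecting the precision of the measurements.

9.0 Ω

resistance = 54 V ÷ 6.015 A = 8.97755610973… Ω.
54 has 2 significant figures; 6.015 has 4.
Division/multiplication keeps the fewest: 2 significant figures.
Rounded: 9.0 Ω.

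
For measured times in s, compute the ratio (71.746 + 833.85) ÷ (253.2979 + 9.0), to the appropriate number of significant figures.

71.746 + 833.85 = 905.596, limited to 2 d.p. → 5 s.f.; 253.2979 + 9.0 = 262.2979, limited to 1 d.p. → 4 s.f.
Carrying full precision, 905.596 ÷ 262.2979 = 3.45254765669…; keep min(5, 4) = 4 s.f.
Rounded to 4 significant figures: 3.453.

3.453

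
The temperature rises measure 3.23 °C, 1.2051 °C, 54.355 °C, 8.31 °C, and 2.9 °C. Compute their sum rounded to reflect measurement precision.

70.0 °C

3.23 °C + 1.2051 °C + 54.355 °C + 8.31 °C + 2.9 °C = 70.0001 °C.
Addition/subtraction keeps the fewest decimal places: 3.23 → 2 decimal places, 1.2051 → 4 decimal places, 54.355 → 3 decimal places, 8.31 → 2 decimal places, 2.9 → 1 decimal place; limit is 1.
Rounded to 1 decimal place: 70.0 °C.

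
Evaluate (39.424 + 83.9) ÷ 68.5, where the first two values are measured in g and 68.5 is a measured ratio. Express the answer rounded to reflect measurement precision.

1.80 g

39.424 g + 83.9 g = 123.324 g; the sum is limited to 1 decimal place (4 s.f.).
Carrying full precision, 123.324 ÷ 68.5 = 1.80035036496… g; 68.5 has 3 s.f., so the result keeps min(4, 3) = 3 s.f.
Rounded to 3 significant figures: 1.80 g.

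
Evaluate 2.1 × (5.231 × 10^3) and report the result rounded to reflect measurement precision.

1.1 × 10^4

2.1 × (5.231 × 10^3) = 10985.1
Multiplication/division keeps the fewest significant figures: 2.1 → 2 s.f., 5.231 × 10^3 → 4 s.f.; limit is 2.
Rounded to 2 significant figures: 1.1 × 10^4.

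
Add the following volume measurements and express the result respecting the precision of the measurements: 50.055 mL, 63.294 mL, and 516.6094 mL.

50.055 mL + 63.294 mL + 516.6094 mL = 629.9584 mL.
Addition/subtraction keeps the fewest decimal places: 50.055 → 3 decimal places, 63.294 → 3 decimal places, 516.6094 → 4 decimal places; limit is 3.
Rounded to 3 decimal places: 629.958 mL.

629.958 mL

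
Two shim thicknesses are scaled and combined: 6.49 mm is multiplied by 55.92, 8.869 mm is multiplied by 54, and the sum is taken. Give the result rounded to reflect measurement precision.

6.49 × 55.92 = 362.9208 → 363 mm (3 s.f., last digit at the 10^0 place).
8.869 × 54 = 478.926 → 4.8 × 10² mm (2 s.f., last digit at the 10^1 place).
Sum: 841.8468 mm; keep the coarser place, 10^1.
Result: 8.4 × 10² mm.

8.4 × 10² mm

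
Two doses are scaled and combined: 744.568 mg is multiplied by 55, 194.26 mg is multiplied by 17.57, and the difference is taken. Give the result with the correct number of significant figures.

3.8 × 10⁴ mg

744.568 × 55 = 40951.24 → 4.1 × 10⁴ mg (2 s.f., last digit at the 10^3 place).
194.26 × 17.57 = 3413.1482 → 3413 mg (4 s.f., last digit at the 10^0 place).
Difference: 37538.0918 mg; keep the coarser place, 10^3.
Result: 3.8 × 10⁴ mg.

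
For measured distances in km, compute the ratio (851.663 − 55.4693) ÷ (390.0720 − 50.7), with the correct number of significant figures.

2.346

851.663 − 55.4693 = 796.1937, limited to 3 d.p. → 6 s.f.; 390.0720 − 50.7 = 339.3720, limited to 1 d.p. → 4 s.f.
Carrying full precision, 796.1937 ÷ 339.3720 = 2.34607952335…; keep min(6, 4) = 4 s.f.
Rounded to 4 significant figures: 2.346.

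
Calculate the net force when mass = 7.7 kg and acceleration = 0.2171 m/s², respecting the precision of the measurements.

1.7 N

net force = 7.7 kg × 0.2171 m/s² = 1.67167 N.
7.7 has 2 significant figures; 0.2171 has 4.
Division/multiplication keeps the fewest: 2 significant figures.
Rounded: 1.7 N.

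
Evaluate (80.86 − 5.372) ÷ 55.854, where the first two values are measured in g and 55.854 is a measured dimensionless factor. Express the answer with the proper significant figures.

80.86 g − 5.372 g = 75.488 g; the difference is limited to 2 decimal places (4 s.f.).
Carrying full precision, 75.488 ÷ 55.854 = 1.35152361514… g; 55.854 has 5 s.f., so the result keeps min(4, 5) = 4 s.f.
Rounded to 4 significant figures: 1.352 g.

1.352 g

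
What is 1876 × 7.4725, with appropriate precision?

1.402 × 10⁴

1876 × 7.4725 = 14018.41
Multiplication/division keeps the fewest significant figures: 1876 → 4 s.f., 7.4725 → 5 s.f.; limit is 4.
Rounded to 4 significant figures: 1.402 × 10⁴.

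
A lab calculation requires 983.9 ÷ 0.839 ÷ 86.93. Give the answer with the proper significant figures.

983.9 ÷ 0.839 ÷ 86.93 = 13.4902289418…
Multiplication/division keeps the fewest significant figures: 983.9 → 4 s.f., 0.839 → 3 s.f., 86.93 → 4 s.f.; limit is 3.
Rounded to 3 significant figures: 13.5.

13.5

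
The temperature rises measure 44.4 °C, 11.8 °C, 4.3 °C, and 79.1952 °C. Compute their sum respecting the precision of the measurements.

139.7 °C

44.4 °C + 11.8 °C + 4.3 °C + 79.1952 °C = 139.6952 °C.
Addition/subtraction keeps the fewest decimal places: 44.4 → 1 decimal place, 11.8 → 1 decimal place, 4.3 → 1 decimal place, 79.1952 → 4 decimal places; limit is 1.
Rounded to 1 decimal place: 139.7 °C.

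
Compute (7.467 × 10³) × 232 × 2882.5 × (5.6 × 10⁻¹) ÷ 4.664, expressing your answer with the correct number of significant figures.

(7.467 × 10³) × 232 × 2882.5 × (5.6 × 10⁻¹) ÷ 4.664 = 599560395.54…
Multiplication/division keeps the fewest significant figures: 7.467 × 10³ → 4 s.f., 232 → 3 s.f., 2882.5 → 5 s.f., 5.6 × 10⁻¹ → 2 s.f., 4.664 → 4 s.f.; limit is 2.
Rounded to 2 significant figures: 6.0 × 10⁸.

6.0 × 10⁸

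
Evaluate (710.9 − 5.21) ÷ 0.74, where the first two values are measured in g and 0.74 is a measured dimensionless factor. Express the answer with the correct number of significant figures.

710.9 g − 5.21 g = 705.69 g; the difference is limited to 1 decimal place (4 s.f.).
Carrying full precision, 705.69 ÷ 0.74 = 953.635135135… g; 0.74 has 2 s.f., so the result keeps min(4, 2) = 2 s.f.
Rounded to 2 significant figures: 9.5 × 10^2 g.

9.5 × 10^2 g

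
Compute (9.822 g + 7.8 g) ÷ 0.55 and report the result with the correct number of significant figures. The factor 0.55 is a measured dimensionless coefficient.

32 g

9.822 g + 7.8 g = 17.622 g; the sum is limited to 1 decimal place (3 s.f.).
Carrying full precision, 17.622 ÷ 0.55 = 32.04 g; 0.55 has 2 s.f., so the result keeps min(3, 2) = 2 s.f.
Rounded to 2 significant figures: 32 g.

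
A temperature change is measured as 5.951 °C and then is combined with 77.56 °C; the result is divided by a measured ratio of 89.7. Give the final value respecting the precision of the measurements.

5.951 °C + 77.56 °C = 83.511 °C; the sum is limited to 2 decimal places (4 s.f.).
Carrying full precision, 83.511 ÷ 89.7 = 0.931003344482… °C; 89.7 has 3 s.f., so the result keeps min(4, 3) = 3 s.f.
Rounded to 3 significant figures: 9.31 × 10⁻¹ °C.

9.31 × 10⁻¹ °C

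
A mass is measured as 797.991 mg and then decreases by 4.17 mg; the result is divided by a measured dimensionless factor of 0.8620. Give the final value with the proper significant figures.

920.9 mg

797.991 mg − 4.17 mg = 793.821 mg; the difference is limited to 2 decimal places (5 s.f.).
Carrying full precision, 793.821 ÷ 0.8620 = 920.906032483… mg; 0.8620 has 4 s.f., so the result keeps min(5, 4) = 4 s.f.
Rounded to 4 significant figures: 920.9 mg.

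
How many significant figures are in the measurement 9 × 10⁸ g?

1

9 × 10⁸: in scientific notation every digit of the coefficient is significant.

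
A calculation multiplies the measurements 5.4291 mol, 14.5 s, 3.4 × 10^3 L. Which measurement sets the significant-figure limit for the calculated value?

3.4 × 10^3 L

5.4291 mol → 5 s.f.; 14.5 s → 3 s.f.; 3.4 × 10^3 L → 2 s.f.
The fewest is 2 significant figures, from 3.4 × 10^3 L.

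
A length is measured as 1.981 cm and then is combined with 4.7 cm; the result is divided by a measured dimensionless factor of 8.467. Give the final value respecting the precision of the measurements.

1.981 cm + 4.7 cm = 6.681 cm; the sum is limited to 1 decimal place (2 s.f.).
Carrying full precision, 6.681 ÷ 8.467 = 0.7890634227… cm; 8.467 has 4 s.f., so the result keeps min(2, 4) = 2 s.f.
Rounded to 2 significant figures: 7.9 × 10^-1 cm.

7.9 × 10^-1 cm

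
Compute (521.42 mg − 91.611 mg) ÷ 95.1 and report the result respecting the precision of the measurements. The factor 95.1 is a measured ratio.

521.42 mg − 91.611 mg = 429.809 mg; the difference is limited to 2 decimal places (5 s.f.).
Carrying full precision, 429.809 ÷ 95.1 = 4.51954784437… mg; 95.1 has 3 s.f., so the result keeps min(5, 3) = 3 s.f.
Rounded to 3 significant figures: 4.52 mg.

4.52 mg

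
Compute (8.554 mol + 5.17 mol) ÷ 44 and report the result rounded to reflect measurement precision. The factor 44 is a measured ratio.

8.554 mol + 5.17 mol = 13.724 mol; the sum is limited to 2 decimal places (4 s.f.).
Carrying full precision, 13.724 ÷ 44 = 0.311909090909… mol; 44 has 2 s.f., so the result keeps min(4, 2) = 2 s.f.
Rounded to 2 significant figures: 0.31 mol.

0.31 mol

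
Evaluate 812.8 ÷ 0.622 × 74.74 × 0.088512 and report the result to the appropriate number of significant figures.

8.64 × 10^3

812.8 ÷ 0.622 × 74.74 × 0.088512 = 8644.67275895…
Multiplication/division keeps the fewest significant figures: 812.8 → 4 s.f., 0.622 → 3 s.f., 74.74 → 4 s.f., 0.088512 → 5 s.f.; limit is 3.
Rounded to 3 significant figures: 8.64 × 10^3.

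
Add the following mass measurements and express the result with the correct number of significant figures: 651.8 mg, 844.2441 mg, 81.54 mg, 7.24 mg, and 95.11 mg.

1.6799 × 10³ mg

651.8 mg + 844.2441 mg + 81.54 mg + 7.24 mg + 95.11 mg = 1679.9341 mg.
Addition/subtraction keeps the fewest decimal places: 651.8 → 1 decimal place, 844.2441 → 4 decimal places, 81.54 → 2 decimal places, 7.24 → 2 decimal places, 95.11 → 2 decimal places; limit is 1.
Rounded to 1 decimal place: 1.6799 × 10³ mg.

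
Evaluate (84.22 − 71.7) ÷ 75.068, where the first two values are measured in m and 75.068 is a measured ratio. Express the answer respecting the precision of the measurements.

0.167 m

84.22 m − 71.7 m = 12.52 m; the difference is limited to 1 decimal place (3 s.f.).
Carrying full precision, 12.52 ÷ 75.068 = 0.166782117547… m; 75.068 has 5 s.f., so the result keeps min(3, 5) = 3 s.f.
Rounded to 3 significant figures: 0.167 m.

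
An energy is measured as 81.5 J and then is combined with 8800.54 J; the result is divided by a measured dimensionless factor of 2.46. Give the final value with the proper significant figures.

81.5 J + 8800.54 J = 8882.04 J; the sum is limited to 1 decimal place (5 s.f.).
Carrying full precision, 8882.04 ÷ 2.46 = 3610.58536585… J; 2.46 has 3 s.f., so the result keeps min(5, 3) = 3 s.f.
Rounded to 3 significant figures: 3.61 × 10^3 J.

3.61 × 10^3 J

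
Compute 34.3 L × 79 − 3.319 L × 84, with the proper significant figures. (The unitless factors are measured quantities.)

34.3 × 79 = 2709.7 → 2.7 × 10^3 L (2 s.f., last digit at the 10^2 place).
3.319 × 84 = 278.796 → 2.8 × 10^2 L (2 s.f., last digit at the 10^1 place).
Difference: 2430.904 L; keep the coarser place, 10^2.
Result: 2.4 × 10^3 L.

2.4 × 10^3 L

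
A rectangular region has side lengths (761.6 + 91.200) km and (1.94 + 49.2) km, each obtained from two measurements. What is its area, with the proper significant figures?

761.6 + 91.200 = 852.800, limited to 1 d.p. → 4 s.f.; 1.94 + 49.2 = 51.14, limited to 1 d.p. → 3 s.f.
Carrying full precision, 852.800 × 51.14 = 43612.192; keep min(4, 3) = 3 s.f.
Rounded to 3 significant figures: 4.36 × 10⁴ km².

4.36 × 10⁴ km²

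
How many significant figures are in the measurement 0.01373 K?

4

0.01373: leading zeros are not significant.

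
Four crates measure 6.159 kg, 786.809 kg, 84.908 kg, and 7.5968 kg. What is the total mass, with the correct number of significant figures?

6.159 kg + 786.809 kg + 84.908 kg + 7.5968 kg = 885.4728 kg.
Addition/subtraction keeps the fewest decimal places: 6.159 → 3 decimal places, 786.809 → 3 decimal places, 84.908 → 3 decimal places, 7.5968 → 4 decimal places; limit is 3.
Rounded to 3 decimal places: 8.85473 × 10² kg.

8.85473 × 10² kg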